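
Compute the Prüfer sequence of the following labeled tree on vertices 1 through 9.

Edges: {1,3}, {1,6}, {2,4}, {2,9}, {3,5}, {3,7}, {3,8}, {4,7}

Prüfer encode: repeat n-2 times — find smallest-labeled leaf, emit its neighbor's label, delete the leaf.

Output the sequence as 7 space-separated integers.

Step 1: leaves = {5,6,8,9}. Remove smallest leaf 5, emit neighbor 3.
Step 2: leaves = {6,8,9}. Remove smallest leaf 6, emit neighbor 1.
Step 3: leaves = {1,8,9}. Remove smallest leaf 1, emit neighbor 3.
Step 4: leaves = {8,9}. Remove smallest leaf 8, emit neighbor 3.
Step 5: leaves = {3,9}. Remove smallest leaf 3, emit neighbor 7.
Step 6: leaves = {7,9}. Remove smallest leaf 7, emit neighbor 4.
Step 7: leaves = {4,9}. Remove smallest leaf 4, emit neighbor 2.
Done: 2 vertices remain (2, 9). Sequence = [3 1 3 3 7 4 2]

Answer: 3 1 3 3 7 4 2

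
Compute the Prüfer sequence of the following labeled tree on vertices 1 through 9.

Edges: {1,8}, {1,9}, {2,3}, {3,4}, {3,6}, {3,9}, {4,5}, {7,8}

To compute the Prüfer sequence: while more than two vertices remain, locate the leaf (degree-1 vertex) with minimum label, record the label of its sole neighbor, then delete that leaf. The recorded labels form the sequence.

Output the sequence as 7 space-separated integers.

Step 1: leaves = {2,5,6,7}. Remove smallest leaf 2, emit neighbor 3.
Step 2: leaves = {5,6,7}. Remove smallest leaf 5, emit neighbor 4.
Step 3: leaves = {4,6,7}. Remove smallest leaf 4, emit neighbor 3.
Step 4: leaves = {6,7}. Remove smallest leaf 6, emit neighbor 3.
Step 5: leaves = {3,7}. Remove smallest leaf 3, emit neighbor 9.
Step 6: leaves = {7,9}. Remove smallest leaf 7, emit neighbor 8.
Step 7: leaves = {8,9}. Remove smallest leaf 8, emit neighbor 1.
Done: 2 vertices remain (1, 9). Sequence = [3 4 3 3 9 8 1]

Answer: 3 4 3 3 9 8 1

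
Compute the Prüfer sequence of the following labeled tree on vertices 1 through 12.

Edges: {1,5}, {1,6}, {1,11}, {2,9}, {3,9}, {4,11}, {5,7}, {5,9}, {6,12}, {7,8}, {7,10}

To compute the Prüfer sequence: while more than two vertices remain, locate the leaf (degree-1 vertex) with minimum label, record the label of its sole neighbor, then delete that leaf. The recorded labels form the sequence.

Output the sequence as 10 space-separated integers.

Answer: 9 9 11 7 5 7 5 1 1 6

Derivation:
Step 1: leaves = {2,3,4,8,10,12}. Remove smallest leaf 2, emit neighbor 9.
Step 2: leaves = {3,4,8,10,12}. Remove smallest leaf 3, emit neighbor 9.
Step 3: leaves = {4,8,9,10,12}. Remove smallest leaf 4, emit neighbor 11.
Step 4: leaves = {8,9,10,11,12}. Remove smallest leaf 8, emit neighbor 7.
Step 5: leaves = {9,10,11,12}. Remove smallest leaf 9, emit neighbor 5.
Step 6: leaves = {10,11,12}. Remove smallest leaf 10, emit neighbor 7.
Step 7: leaves = {7,11,12}. Remove smallest leaf 7, emit neighbor 5.
Step 8: leaves = {5,11,12}. Remove smallest leaf 5, emit neighbor 1.
Step 9: leaves = {11,12}. Remove smallest leaf 11, emit neighbor 1.
Step 10: leaves = {1,12}. Remove smallest leaf 1, emit neighbor 6.
Done: 2 vertices remain (6, 12). Sequence = [9 9 11 7 5 7 5 1 1 6]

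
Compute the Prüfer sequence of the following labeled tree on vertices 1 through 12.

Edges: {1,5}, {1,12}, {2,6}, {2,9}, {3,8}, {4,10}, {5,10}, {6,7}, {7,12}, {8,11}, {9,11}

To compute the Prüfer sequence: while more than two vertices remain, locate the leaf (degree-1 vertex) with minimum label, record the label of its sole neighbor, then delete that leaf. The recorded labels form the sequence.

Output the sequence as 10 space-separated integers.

Answer: 8 10 11 5 1 12 9 2 6 7

Derivation:
Step 1: leaves = {3,4}. Remove smallest leaf 3, emit neighbor 8.
Step 2: leaves = {4,8}. Remove smallest leaf 4, emit neighbor 10.
Step 3: leaves = {8,10}. Remove smallest leaf 8, emit neighbor 11.
Step 4: leaves = {10,11}. Remove smallest leaf 10, emit neighbor 5.
Step 5: leaves = {5,11}. Remove smallest leaf 5, emit neighbor 1.
Step 6: leaves = {1,11}. Remove smallest leaf 1, emit neighbor 12.
Step 7: leaves = {11,12}. Remove smallest leaf 11, emit neighbor 9.
Step 8: leaves = {9,12}. Remove smallest leaf 9, emit neighbor 2.
Step 9: leaves = {2,12}. Remove smallest leaf 2, emit neighbor 6.
Step 10: leaves = {6,12}. Remove smallest leaf 6, emit neighbor 7.
Done: 2 vertices remain (7, 12). Sequence = [8 10 11 5 1 12 9 2 6 7]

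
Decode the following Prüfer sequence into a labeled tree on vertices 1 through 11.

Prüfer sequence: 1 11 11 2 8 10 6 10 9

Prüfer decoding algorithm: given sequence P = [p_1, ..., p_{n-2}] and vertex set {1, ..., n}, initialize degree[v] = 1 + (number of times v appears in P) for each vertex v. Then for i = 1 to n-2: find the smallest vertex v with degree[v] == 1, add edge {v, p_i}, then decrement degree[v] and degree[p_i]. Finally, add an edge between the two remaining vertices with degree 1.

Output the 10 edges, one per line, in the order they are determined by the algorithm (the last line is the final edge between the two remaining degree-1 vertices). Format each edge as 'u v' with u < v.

Initial degrees: {1:2, 2:2, 3:1, 4:1, 5:1, 6:2, 7:1, 8:2, 9:2, 10:3, 11:3}
Step 1: smallest deg-1 vertex = 3, p_1 = 1. Add edge {1,3}. Now deg[3]=0, deg[1]=1.
Step 2: smallest deg-1 vertex = 1, p_2 = 11. Add edge {1,11}. Now deg[1]=0, deg[11]=2.
Step 3: smallest deg-1 vertex = 4, p_3 = 11. Add edge {4,11}. Now deg[4]=0, deg[11]=1.
Step 4: smallest deg-1 vertex = 5, p_4 = 2. Add edge {2,5}. Now deg[5]=0, deg[2]=1.
Step 5: smallest deg-1 vertex = 2, p_5 = 8. Add edge {2,8}. Now deg[2]=0, deg[8]=1.
Step 6: smallest deg-1 vertex = 7, p_6 = 10. Add edge {7,10}. Now deg[7]=0, deg[10]=2.
Step 7: smallest deg-1 vertex = 8, p_7 = 6. Add edge {6,8}. Now deg[8]=0, deg[6]=1.
Step 8: smallest deg-1 vertex = 6, p_8 = 10. Add edge {6,10}. Now deg[6]=0, deg[10]=1.
Step 9: smallest deg-1 vertex = 10, p_9 = 9. Add edge {9,10}. Now deg[10]=0, deg[9]=1.
Final: two remaining deg-1 vertices are 9, 11. Add edge {9,11}.

Answer: 1 3
1 11
4 11
2 5
2 8
7 10
6 8
6 10
9 10
9 11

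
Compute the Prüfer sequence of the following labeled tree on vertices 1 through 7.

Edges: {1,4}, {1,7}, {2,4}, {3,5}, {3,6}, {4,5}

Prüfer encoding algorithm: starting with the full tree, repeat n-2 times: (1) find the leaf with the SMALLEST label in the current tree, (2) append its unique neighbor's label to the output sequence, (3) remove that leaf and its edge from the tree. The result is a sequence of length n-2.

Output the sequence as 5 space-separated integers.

Answer: 4 3 5 4 1

Derivation:
Step 1: leaves = {2,6,7}. Remove smallest leaf 2, emit neighbor 4.
Step 2: leaves = {6,7}. Remove smallest leaf 6, emit neighbor 3.
Step 3: leaves = {3,7}. Remove smallest leaf 3, emit neighbor 5.
Step 4: leaves = {5,7}. Remove smallest leaf 5, emit neighbor 4.
Step 5: leaves = {4,7}. Remove smallest leaf 4, emit neighbor 1.
Done: 2 vertices remain (1, 7). Sequence = [4 3 5 4 1]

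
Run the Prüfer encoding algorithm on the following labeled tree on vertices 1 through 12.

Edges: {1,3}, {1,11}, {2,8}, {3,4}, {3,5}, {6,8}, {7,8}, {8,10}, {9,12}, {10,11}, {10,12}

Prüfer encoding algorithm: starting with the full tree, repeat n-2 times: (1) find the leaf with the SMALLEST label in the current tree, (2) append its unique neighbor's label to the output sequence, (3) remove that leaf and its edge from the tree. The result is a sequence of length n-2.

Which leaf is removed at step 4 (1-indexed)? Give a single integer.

Answer: 3

Derivation:
Step 1: current leaves = {2,4,5,6,7,9}. Remove leaf 2 (neighbor: 8).
Step 2: current leaves = {4,5,6,7,9}. Remove leaf 4 (neighbor: 3).
Step 3: current leaves = {5,6,7,9}. Remove leaf 5 (neighbor: 3).
Step 4: current leaves = {3,6,7,9}. Remove leaf 3 (neighbor: 1).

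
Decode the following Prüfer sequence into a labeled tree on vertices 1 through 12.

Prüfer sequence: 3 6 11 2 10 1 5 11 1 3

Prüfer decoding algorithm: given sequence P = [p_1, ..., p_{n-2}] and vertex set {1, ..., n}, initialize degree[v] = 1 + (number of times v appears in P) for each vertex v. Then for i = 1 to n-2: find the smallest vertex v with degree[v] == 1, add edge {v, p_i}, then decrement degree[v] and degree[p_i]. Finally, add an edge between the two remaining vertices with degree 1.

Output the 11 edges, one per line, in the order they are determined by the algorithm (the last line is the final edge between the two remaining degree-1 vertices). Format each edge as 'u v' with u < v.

Initial degrees: {1:3, 2:2, 3:3, 4:1, 5:2, 6:2, 7:1, 8:1, 9:1, 10:2, 11:3, 12:1}
Step 1: smallest deg-1 vertex = 4, p_1 = 3. Add edge {3,4}. Now deg[4]=0, deg[3]=2.
Step 2: smallest deg-1 vertex = 7, p_2 = 6. Add edge {6,7}. Now deg[7]=0, deg[6]=1.
Step 3: smallest deg-1 vertex = 6, p_3 = 11. Add edge {6,11}. Now deg[6]=0, deg[11]=2.
Step 4: smallest deg-1 vertex = 8, p_4 = 2. Add edge {2,8}. Now deg[8]=0, deg[2]=1.
Step 5: smallest deg-1 vertex = 2, p_5 = 10. Add edge {2,10}. Now deg[2]=0, deg[10]=1.
Step 6: smallest deg-1 vertex = 9, p_6 = 1. Add edge {1,9}. Now deg[9]=0, deg[1]=2.
Step 7: smallest deg-1 vertex = 10, p_7 = 5. Add edge {5,10}. Now deg[10]=0, deg[5]=1.
Step 8: smallest deg-1 vertex = 5, p_8 = 11. Add edge {5,11}. Now deg[5]=0, deg[11]=1.
Step 9: smallest deg-1 vertex = 11, p_9 = 1. Add edge {1,11}. Now deg[11]=0, deg[1]=1.
Step 10: smallest deg-1 vertex = 1, p_10 = 3. Add edge {1,3}. Now deg[1]=0, deg[3]=1.
Final: two remaining deg-1 vertices are 3, 12. Add edge {3,12}.

Answer: 3 4
6 7
6 11
2 8
2 10
1 9
5 10
5 11
1 11
1 3
3 12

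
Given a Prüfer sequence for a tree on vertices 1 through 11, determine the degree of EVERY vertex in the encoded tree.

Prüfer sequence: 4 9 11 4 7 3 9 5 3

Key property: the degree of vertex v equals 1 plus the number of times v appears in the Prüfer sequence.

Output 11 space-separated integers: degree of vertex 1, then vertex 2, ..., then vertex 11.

p_1 = 4: count[4] becomes 1
p_2 = 9: count[9] becomes 1
p_3 = 11: count[11] becomes 1
p_4 = 4: count[4] becomes 2
p_5 = 7: count[7] becomes 1
p_6 = 3: count[3] becomes 1
p_7 = 9: count[9] becomes 2
p_8 = 5: count[5] becomes 1
p_9 = 3: count[3] becomes 2
Degrees (1 + count): deg[1]=1+0=1, deg[2]=1+0=1, deg[3]=1+2=3, deg[4]=1+2=3, deg[5]=1+1=2, deg[6]=1+0=1, deg[7]=1+1=2, deg[8]=1+0=1, deg[9]=1+2=3, deg[10]=1+0=1, deg[11]=1+1=2

Answer: 1 1 3 3 2 1 2 1 3 1 2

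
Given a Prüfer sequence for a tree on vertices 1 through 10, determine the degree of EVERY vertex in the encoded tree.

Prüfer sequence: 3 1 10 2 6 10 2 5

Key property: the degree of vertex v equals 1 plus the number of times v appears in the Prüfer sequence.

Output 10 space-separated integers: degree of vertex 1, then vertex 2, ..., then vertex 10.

p_1 = 3: count[3] becomes 1
p_2 = 1: count[1] becomes 1
p_3 = 10: count[10] becomes 1
p_4 = 2: count[2] becomes 1
p_5 = 6: count[6] becomes 1
p_6 = 10: count[10] becomes 2
p_7 = 2: count[2] becomes 2
p_8 = 5: count[5] becomes 1
Degrees (1 + count): deg[1]=1+1=2, deg[2]=1+2=3, deg[3]=1+1=2, deg[4]=1+0=1, deg[5]=1+1=2, deg[6]=1+1=2, deg[7]=1+0=1, deg[8]=1+0=1, deg[9]=1+0=1, deg[10]=1+2=3

Answer: 2 3 2 1 2 2 1 1 1 3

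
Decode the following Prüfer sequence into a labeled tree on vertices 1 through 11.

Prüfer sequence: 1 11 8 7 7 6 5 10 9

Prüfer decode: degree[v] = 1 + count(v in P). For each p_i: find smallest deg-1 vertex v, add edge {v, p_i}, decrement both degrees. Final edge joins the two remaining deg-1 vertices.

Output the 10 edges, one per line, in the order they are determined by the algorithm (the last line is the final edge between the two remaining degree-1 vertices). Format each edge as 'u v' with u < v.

Initial degrees: {1:2, 2:1, 3:1, 4:1, 5:2, 6:2, 7:3, 8:2, 9:2, 10:2, 11:2}
Step 1: smallest deg-1 vertex = 2, p_1 = 1. Add edge {1,2}. Now deg[2]=0, deg[1]=1.
Step 2: smallest deg-1 vertex = 1, p_2 = 11. Add edge {1,11}. Now deg[1]=0, deg[11]=1.
Step 3: smallest deg-1 vertex = 3, p_3 = 8. Add edge {3,8}. Now deg[3]=0, deg[8]=1.
Step 4: smallest deg-1 vertex = 4, p_4 = 7. Add edge {4,7}. Now deg[4]=0, deg[7]=2.
Step 5: smallest deg-1 vertex = 8, p_5 = 7. Add edge {7,8}. Now deg[8]=0, deg[7]=1.
Step 6: smallest deg-1 vertex = 7, p_6 = 6. Add edge {6,7}. Now deg[7]=0, deg[6]=1.
Step 7: smallest deg-1 vertex = 6, p_7 = 5. Add edge {5,6}. Now deg[6]=0, deg[5]=1.
Step 8: smallest deg-1 vertex = 5, p_8 = 10. Add edge {5,10}. Now deg[5]=0, deg[10]=1.
Step 9: smallest deg-1 vertex = 10, p_9 = 9. Add edge {9,10}. Now deg[10]=0, deg[9]=1.
Final: two remaining deg-1 vertices are 9, 11. Add edge {9,11}.

Answer: 1 2
1 11
3 8
4 7
7 8
6 7
5 6
5 10
9 10
9 11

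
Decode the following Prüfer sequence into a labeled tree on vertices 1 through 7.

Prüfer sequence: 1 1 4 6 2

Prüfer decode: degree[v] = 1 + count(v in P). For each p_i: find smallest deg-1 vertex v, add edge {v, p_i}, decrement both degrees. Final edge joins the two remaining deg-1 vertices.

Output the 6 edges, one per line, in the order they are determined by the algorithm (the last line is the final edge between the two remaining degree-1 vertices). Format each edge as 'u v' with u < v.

Initial degrees: {1:3, 2:2, 3:1, 4:2, 5:1, 6:2, 7:1}
Step 1: smallest deg-1 vertex = 3, p_1 = 1. Add edge {1,3}. Now deg[3]=0, deg[1]=2.
Step 2: smallest deg-1 vertex = 5, p_2 = 1. Add edge {1,5}. Now deg[5]=0, deg[1]=1.
Step 3: smallest deg-1 vertex = 1, p_3 = 4. Add edge {1,4}. Now deg[1]=0, deg[4]=1.
Step 4: smallest deg-1 vertex = 4, p_4 = 6. Add edge {4,6}. Now deg[4]=0, deg[6]=1.
Step 5: smallest deg-1 vertex = 6, p_5 = 2. Add edge {2,6}. Now deg[6]=0, deg[2]=1.
Final: two remaining deg-1 vertices are 2, 7. Add edge {2,7}.

Answer: 1 3
1 5
1 4
4 6
2 6
2 7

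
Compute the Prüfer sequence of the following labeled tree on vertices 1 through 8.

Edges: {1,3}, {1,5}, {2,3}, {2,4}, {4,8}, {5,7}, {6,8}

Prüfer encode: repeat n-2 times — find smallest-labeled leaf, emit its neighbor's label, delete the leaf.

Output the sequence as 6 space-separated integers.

Answer: 8 5 1 3 2 4

Derivation:
Step 1: leaves = {6,7}. Remove smallest leaf 6, emit neighbor 8.
Step 2: leaves = {7,8}. Remove smallest leaf 7, emit neighbor 5.
Step 3: leaves = {5,8}. Remove smallest leaf 5, emit neighbor 1.
Step 4: leaves = {1,8}. Remove smallest leaf 1, emit neighbor 3.
Step 5: leaves = {3,8}. Remove smallest leaf 3, emit neighbor 2.
Step 6: leaves = {2,8}. Remove smallest leaf 2, emit neighbor 4.
Done: 2 vertices remain (4, 8). Sequence = [8 5 1 3 2 4]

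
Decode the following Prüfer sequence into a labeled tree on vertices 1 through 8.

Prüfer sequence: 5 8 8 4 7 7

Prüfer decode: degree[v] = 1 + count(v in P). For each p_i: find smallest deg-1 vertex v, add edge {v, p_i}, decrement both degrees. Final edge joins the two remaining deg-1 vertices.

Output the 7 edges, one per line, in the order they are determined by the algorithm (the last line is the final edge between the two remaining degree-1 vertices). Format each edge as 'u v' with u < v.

Answer: 1 5
2 8
3 8
4 5
4 7
6 7
7 8

Derivation:
Initial degrees: {1:1, 2:1, 3:1, 4:2, 5:2, 6:1, 7:3, 8:3}
Step 1: smallest deg-1 vertex = 1, p_1 = 5. Add edge {1,5}. Now deg[1]=0, deg[5]=1.
Step 2: smallest deg-1 vertex = 2, p_2 = 8. Add edge {2,8}. Now deg[2]=0, deg[8]=2.
Step 3: smallest deg-1 vertex = 3, p_3 = 8. Add edge {3,8}. Now deg[3]=0, deg[8]=1.
Step 4: smallest deg-1 vertex = 5, p_4 = 4. Add edge {4,5}. Now deg[5]=0, deg[4]=1.
Step 5: smallest deg-1 vertex = 4, p_5 = 7. Add edge {4,7}. Now deg[4]=0, deg[7]=2.
Step 6: smallest deg-1 vertex = 6, p_6 = 7. Add edge {6,7}. Now deg[6]=0, deg[7]=1.
Final: two remaining deg-1 vertices are 7, 8. Add edge {7,8}.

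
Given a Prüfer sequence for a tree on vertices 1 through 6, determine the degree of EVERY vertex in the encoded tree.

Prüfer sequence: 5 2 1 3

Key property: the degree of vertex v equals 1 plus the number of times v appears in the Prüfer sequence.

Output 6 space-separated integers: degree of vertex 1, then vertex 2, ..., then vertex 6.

Answer: 2 2 2 1 2 1

Derivation:
p_1 = 5: count[5] becomes 1
p_2 = 2: count[2] becomes 1
p_3 = 1: count[1] becomes 1
p_4 = 3: count[3] becomes 1
Degrees (1 + count): deg[1]=1+1=2, deg[2]=1+1=2, deg[3]=1+1=2, deg[4]=1+0=1, deg[5]=1+1=2, deg[6]=1+0=1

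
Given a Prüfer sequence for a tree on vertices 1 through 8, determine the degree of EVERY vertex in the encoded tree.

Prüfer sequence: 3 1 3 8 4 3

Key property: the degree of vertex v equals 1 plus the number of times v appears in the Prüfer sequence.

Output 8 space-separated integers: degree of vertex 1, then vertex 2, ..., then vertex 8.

p_1 = 3: count[3] becomes 1
p_2 = 1: count[1] becomes 1
p_3 = 3: count[3] becomes 2
p_4 = 8: count[8] becomes 1
p_5 = 4: count[4] becomes 1
p_6 = 3: count[3] becomes 3
Degrees (1 + count): deg[1]=1+1=2, deg[2]=1+0=1, deg[3]=1+3=4, deg[4]=1+1=2, deg[5]=1+0=1, deg[6]=1+0=1, deg[7]=1+0=1, deg[8]=1+1=2

Answer: 2 1 4 2 1 1 1 2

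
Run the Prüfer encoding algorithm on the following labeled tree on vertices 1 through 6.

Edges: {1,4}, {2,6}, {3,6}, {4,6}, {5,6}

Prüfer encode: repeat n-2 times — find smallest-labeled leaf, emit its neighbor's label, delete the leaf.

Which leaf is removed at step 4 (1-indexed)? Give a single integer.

Answer: 4

Derivation:
Step 1: current leaves = {1,2,3,5}. Remove leaf 1 (neighbor: 4).
Step 2: current leaves = {2,3,4,5}. Remove leaf 2 (neighbor: 6).
Step 3: current leaves = {3,4,5}. Remove leaf 3 (neighbor: 6).
Step 4: current leaves = {4,5}. Remove leaf 4 (neighbor: 6).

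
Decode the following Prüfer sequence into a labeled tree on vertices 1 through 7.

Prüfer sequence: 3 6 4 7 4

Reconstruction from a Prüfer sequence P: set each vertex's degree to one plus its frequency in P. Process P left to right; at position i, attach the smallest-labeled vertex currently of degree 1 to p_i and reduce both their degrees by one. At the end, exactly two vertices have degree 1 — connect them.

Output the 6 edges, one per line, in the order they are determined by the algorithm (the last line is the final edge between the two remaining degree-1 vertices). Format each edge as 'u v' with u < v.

Initial degrees: {1:1, 2:1, 3:2, 4:3, 5:1, 6:2, 7:2}
Step 1: smallest deg-1 vertex = 1, p_1 = 3. Add edge {1,3}. Now deg[1]=0, deg[3]=1.
Step 2: smallest deg-1 vertex = 2, p_2 = 6. Add edge {2,6}. Now deg[2]=0, deg[6]=1.
Step 3: smallest deg-1 vertex = 3, p_3 = 4. Add edge {3,4}. Now deg[3]=0, deg[4]=2.
Step 4: smallest deg-1 vertex = 5, p_4 = 7. Add edge {5,7}. Now deg[5]=0, deg[7]=1.
Step 5: smallest deg-1 vertex = 6, p_5 = 4. Add edge {4,6}. Now deg[6]=0, deg[4]=1.
Final: two remaining deg-1 vertices are 4, 7. Add edge {4,7}.

Answer: 1 3
2 6
3 4
5 7
4 6
4 7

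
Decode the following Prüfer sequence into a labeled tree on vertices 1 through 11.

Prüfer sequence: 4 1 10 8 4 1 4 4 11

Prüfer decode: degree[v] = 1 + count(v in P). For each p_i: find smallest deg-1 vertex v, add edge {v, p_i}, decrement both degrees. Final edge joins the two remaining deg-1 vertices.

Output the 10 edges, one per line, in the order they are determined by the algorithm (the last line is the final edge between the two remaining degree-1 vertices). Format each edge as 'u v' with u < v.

Initial degrees: {1:3, 2:1, 3:1, 4:5, 5:1, 6:1, 7:1, 8:2, 9:1, 10:2, 11:2}
Step 1: smallest deg-1 vertex = 2, p_1 = 4. Add edge {2,4}. Now deg[2]=0, deg[4]=4.
Step 2: smallest deg-1 vertex = 3, p_2 = 1. Add edge {1,3}. Now deg[3]=0, deg[1]=2.
Step 3: smallest deg-1 vertex = 5, p_3 = 10. Add edge {5,10}. Now deg[5]=0, deg[10]=1.
Step 4: smallest deg-1 vertex = 6, p_4 = 8. Add edge {6,8}. Now deg[6]=0, deg[8]=1.
Step 5: smallest deg-1 vertex = 7, p_5 = 4. Add edge {4,7}. Now deg[7]=0, deg[4]=3.
Step 6: smallest deg-1 vertex = 8, p_6 = 1. Add edge {1,8}. Now deg[8]=0, deg[1]=1.
Step 7: smallest deg-1 vertex = 1, p_7 = 4. Add edge {1,4}. Now deg[1]=0, deg[4]=2.
Step 8: smallest deg-1 vertex = 9, p_8 = 4. Add edge {4,9}. Now deg[9]=0, deg[4]=1.
Step 9: smallest deg-1 vertex = 4, p_9 = 11. Add edge {4,11}. Now deg[4]=0, deg[11]=1.
Final: two remaining deg-1 vertices are 10, 11. Add edge {10,11}.

Answer: 2 4
1 3
5 10
6 8
4 7
1 8
1 4
4 9
4 11
10 11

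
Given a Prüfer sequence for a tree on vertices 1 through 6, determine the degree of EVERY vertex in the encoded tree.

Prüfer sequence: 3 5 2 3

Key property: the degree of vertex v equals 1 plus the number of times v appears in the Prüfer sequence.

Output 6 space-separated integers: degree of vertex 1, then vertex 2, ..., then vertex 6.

p_1 = 3: count[3] becomes 1
p_2 = 5: count[5] becomes 1
p_3 = 2: count[2] becomes 1
p_4 = 3: count[3] becomes 2
Degrees (1 + count): deg[1]=1+0=1, deg[2]=1+1=2, deg[3]=1+2=3, deg[4]=1+0=1, deg[5]=1+1=2, deg[6]=1+0=1

Answer: 1 2 3 1 2 1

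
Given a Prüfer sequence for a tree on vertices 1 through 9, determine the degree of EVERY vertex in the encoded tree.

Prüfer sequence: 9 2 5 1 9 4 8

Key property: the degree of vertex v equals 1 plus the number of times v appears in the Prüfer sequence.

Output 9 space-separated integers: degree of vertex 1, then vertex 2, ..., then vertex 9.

p_1 = 9: count[9] becomes 1
p_2 = 2: count[2] becomes 1
p_3 = 5: count[5] becomes 1
p_4 = 1: count[1] becomes 1
p_5 = 9: count[9] becomes 2
p_6 = 4: count[4] becomes 1
p_7 = 8: count[8] becomes 1
Degrees (1 + count): deg[1]=1+1=2, deg[2]=1+1=2, deg[3]=1+0=1, deg[4]=1+1=2, deg[5]=1+1=2, deg[6]=1+0=1, deg[7]=1+0=1, deg[8]=1+1=2, deg[9]=1+2=3

Answer: 2 2 1 2 2 1 1 2 3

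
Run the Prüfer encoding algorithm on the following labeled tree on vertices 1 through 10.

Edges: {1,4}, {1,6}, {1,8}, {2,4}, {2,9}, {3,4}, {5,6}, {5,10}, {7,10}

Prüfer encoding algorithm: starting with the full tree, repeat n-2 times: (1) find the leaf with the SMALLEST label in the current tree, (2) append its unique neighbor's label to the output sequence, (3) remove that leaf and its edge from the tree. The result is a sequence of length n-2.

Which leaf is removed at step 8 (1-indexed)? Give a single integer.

Step 1: current leaves = {3,7,8,9}. Remove leaf 3 (neighbor: 4).
Step 2: current leaves = {7,8,9}. Remove leaf 7 (neighbor: 10).
Step 3: current leaves = {8,9,10}. Remove leaf 8 (neighbor: 1).
Step 4: current leaves = {9,10}. Remove leaf 9 (neighbor: 2).
Step 5: current leaves = {2,10}. Remove leaf 2 (neighbor: 4).
Step 6: current leaves = {4,10}. Remove leaf 4 (neighbor: 1).
Step 7: current leaves = {1,10}. Remove leaf 1 (neighbor: 6).
Step 8: current leaves = {6,10}. Remove leaf 6 (neighbor: 5).

Answer: 6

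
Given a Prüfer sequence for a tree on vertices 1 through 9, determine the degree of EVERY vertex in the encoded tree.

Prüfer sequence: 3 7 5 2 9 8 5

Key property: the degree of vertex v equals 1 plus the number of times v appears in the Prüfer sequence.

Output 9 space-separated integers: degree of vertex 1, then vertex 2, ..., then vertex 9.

Answer: 1 2 2 1 3 1 2 2 2

Derivation:
p_1 = 3: count[3] becomes 1
p_2 = 7: count[7] becomes 1
p_3 = 5: count[5] becomes 1
p_4 = 2: count[2] becomes 1
p_5 = 9: count[9] becomes 1
p_6 = 8: count[8] becomes 1
p_7 = 5: count[5] becomes 2
Degrees (1 + count): deg[1]=1+0=1, deg[2]=1+1=2, deg[3]=1+1=2, deg[4]=1+0=1, deg[5]=1+2=3, deg[6]=1+0=1, deg[7]=1+1=2, deg[8]=1+1=2, deg[9]=1+1=2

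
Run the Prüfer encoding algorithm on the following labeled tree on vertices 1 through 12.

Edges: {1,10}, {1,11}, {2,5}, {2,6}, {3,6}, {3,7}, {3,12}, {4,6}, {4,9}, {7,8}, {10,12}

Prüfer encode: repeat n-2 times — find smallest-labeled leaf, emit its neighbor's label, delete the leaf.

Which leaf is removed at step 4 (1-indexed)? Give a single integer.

Step 1: current leaves = {5,8,9,11}. Remove leaf 5 (neighbor: 2).
Step 2: current leaves = {2,8,9,11}. Remove leaf 2 (neighbor: 6).
Step 3: current leaves = {8,9,11}. Remove leaf 8 (neighbor: 7).
Step 4: current leaves = {7,9,11}. Remove leaf 7 (neighbor: 3).

Answer: 7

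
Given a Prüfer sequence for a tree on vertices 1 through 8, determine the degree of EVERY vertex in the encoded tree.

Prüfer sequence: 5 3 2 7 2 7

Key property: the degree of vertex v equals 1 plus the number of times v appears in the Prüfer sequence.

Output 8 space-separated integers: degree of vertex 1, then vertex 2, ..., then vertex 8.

Answer: 1 3 2 1 2 1 3 1

Derivation:
p_1 = 5: count[5] becomes 1
p_2 = 3: count[3] becomes 1
p_3 = 2: count[2] becomes 1
p_4 = 7: count[7] becomes 1
p_5 = 2: count[2] becomes 2
p_6 = 7: count[7] becomes 2
Degrees (1 + count): deg[1]=1+0=1, deg[2]=1+2=3, deg[3]=1+1=2, deg[4]=1+0=1, deg[5]=1+1=2, deg[6]=1+0=1, deg[7]=1+2=3, deg[8]=1+0=1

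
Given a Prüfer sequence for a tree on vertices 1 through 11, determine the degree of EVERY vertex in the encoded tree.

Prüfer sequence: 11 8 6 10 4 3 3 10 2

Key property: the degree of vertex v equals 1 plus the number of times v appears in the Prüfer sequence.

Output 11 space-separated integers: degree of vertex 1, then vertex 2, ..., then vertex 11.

p_1 = 11: count[11] becomes 1
p_2 = 8: count[8] becomes 1
p_3 = 6: count[6] becomes 1
p_4 = 10: count[10] becomes 1
p_5 = 4: count[4] becomes 1
p_6 = 3: count[3] becomes 1
p_7 = 3: count[3] becomes 2
p_8 = 10: count[10] becomes 2
p_9 = 2: count[2] becomes 1
Degrees (1 + count): deg[1]=1+0=1, deg[2]=1+1=2, deg[3]=1+2=3, deg[4]=1+1=2, deg[5]=1+0=1, deg[6]=1+1=2, deg[7]=1+0=1, deg[8]=1+1=2, deg[9]=1+0=1, deg[10]=1+2=3, deg[11]=1+1=2

Answer: 1 2 3 2 1 2 1 2 1 3 2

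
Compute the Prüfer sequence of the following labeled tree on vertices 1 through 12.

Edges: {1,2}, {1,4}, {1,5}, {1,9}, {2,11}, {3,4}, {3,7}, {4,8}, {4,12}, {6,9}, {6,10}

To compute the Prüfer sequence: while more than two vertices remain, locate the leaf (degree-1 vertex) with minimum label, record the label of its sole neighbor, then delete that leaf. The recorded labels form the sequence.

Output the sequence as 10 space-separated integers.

Step 1: leaves = {5,7,8,10,11,12}. Remove smallest leaf 5, emit neighbor 1.
Step 2: leaves = {7,8,10,11,12}. Remove smallest leaf 7, emit neighbor 3.
Step 3: leaves = {3,8,10,11,12}. Remove smallest leaf 3, emit neighbor 4.
Step 4: leaves = {8,10,11,12}. Remove smallest leaf 8, emit neighbor 4.
Step 5: leaves = {10,11,12}. Remove smallest leaf 10, emit neighbor 6.
Step 6: leaves = {6,11,12}. Remove smallest leaf 6, emit neighbor 9.
Step 7: leaves = {9,11,12}. Remove smallest leaf 9, emit neighbor 1.
Step 8: leaves = {11,12}. Remove smallest leaf 11, emit neighbor 2.
Step 9: leaves = {2,12}. Remove smallest leaf 2, emit neighbor 1.
Step 10: leaves = {1,12}. Remove smallest leaf 1, emit neighbor 4.
Done: 2 vertices remain (4, 12). Sequence = [1 3 4 4 6 9 1 2 1 4]

Answer: 1 3 4 4 6 9 1 2 1 4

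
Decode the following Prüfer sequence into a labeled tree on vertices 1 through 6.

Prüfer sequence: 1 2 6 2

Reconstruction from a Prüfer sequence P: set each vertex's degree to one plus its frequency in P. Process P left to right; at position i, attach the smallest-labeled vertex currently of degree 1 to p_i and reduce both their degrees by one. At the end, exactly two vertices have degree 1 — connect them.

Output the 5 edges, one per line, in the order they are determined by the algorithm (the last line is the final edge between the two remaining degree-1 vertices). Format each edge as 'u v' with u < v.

Initial degrees: {1:2, 2:3, 3:1, 4:1, 5:1, 6:2}
Step 1: smallest deg-1 vertex = 3, p_1 = 1. Add edge {1,3}. Now deg[3]=0, deg[1]=1.
Step 2: smallest deg-1 vertex = 1, p_2 = 2. Add edge {1,2}. Now deg[1]=0, deg[2]=2.
Step 3: smallest deg-1 vertex = 4, p_3 = 6. Add edge {4,6}. Now deg[4]=0, deg[6]=1.
Step 4: smallest deg-1 vertex = 5, p_4 = 2. Add edge {2,5}. Now deg[5]=0, deg[2]=1.
Final: two remaining deg-1 vertices are 2, 6. Add edge {2,6}.

Answer: 1 3
1 2
4 6
2 5
2 6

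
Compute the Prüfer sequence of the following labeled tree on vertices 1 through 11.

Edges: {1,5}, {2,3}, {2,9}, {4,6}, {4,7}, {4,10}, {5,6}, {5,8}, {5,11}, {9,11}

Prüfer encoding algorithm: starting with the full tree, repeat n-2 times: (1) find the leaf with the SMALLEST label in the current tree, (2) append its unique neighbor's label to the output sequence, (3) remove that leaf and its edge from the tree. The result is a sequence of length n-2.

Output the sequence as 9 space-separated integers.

Answer: 5 2 9 4 5 11 4 6 5

Derivation:
Step 1: leaves = {1,3,7,8,10}. Remove smallest leaf 1, emit neighbor 5.
Step 2: leaves = {3,7,8,10}. Remove smallest leaf 3, emit neighbor 2.
Step 3: leaves = {2,7,8,10}. Remove smallest leaf 2, emit neighbor 9.
Step 4: leaves = {7,8,9,10}. Remove smallest leaf 7, emit neighbor 4.
Step 5: leaves = {8,9,10}. Remove smallest leaf 8, emit neighbor 5.
Step 6: leaves = {9,10}. Remove smallest leaf 9, emit neighbor 11.
Step 7: leaves = {10,11}. Remove smallest leaf 10, emit neighbor 4.
Step 8: leaves = {4,11}. Remove smallest leaf 4, emit neighbor 6.
Step 9: leaves = {6,11}. Remove smallest leaf 6, emit neighbor 5.
Done: 2 vertices remain (5, 11). Sequence = [5 2 9 4 5 11 4 6 5]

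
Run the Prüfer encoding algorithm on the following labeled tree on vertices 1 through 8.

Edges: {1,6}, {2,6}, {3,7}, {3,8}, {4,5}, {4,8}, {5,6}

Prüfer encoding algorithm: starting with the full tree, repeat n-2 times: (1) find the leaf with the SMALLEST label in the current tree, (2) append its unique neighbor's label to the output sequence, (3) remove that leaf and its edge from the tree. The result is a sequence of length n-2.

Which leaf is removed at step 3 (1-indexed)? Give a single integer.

Answer: 6

Derivation:
Step 1: current leaves = {1,2,7}. Remove leaf 1 (neighbor: 6).
Step 2: current leaves = {2,7}. Remove leaf 2 (neighbor: 6).
Step 3: current leaves = {6,7}. Remove leaf 6 (neighbor: 5).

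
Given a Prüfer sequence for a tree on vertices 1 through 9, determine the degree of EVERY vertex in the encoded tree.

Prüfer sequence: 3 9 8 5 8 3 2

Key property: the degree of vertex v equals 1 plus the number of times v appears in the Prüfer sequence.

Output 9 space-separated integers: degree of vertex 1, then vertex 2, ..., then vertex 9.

p_1 = 3: count[3] becomes 1
p_2 = 9: count[9] becomes 1
p_3 = 8: count[8] becomes 1
p_4 = 5: count[5] becomes 1
p_5 = 8: count[8] becomes 2
p_6 = 3: count[3] becomes 2
p_7 = 2: count[2] becomes 1
Degrees (1 + count): deg[1]=1+0=1, deg[2]=1+1=2, deg[3]=1+2=3, deg[4]=1+0=1, deg[5]=1+1=2, deg[6]=1+0=1, deg[7]=1+0=1, deg[8]=1+2=3, deg[9]=1+1=2

Answer: 1 2 3 1 2 1 1 3 2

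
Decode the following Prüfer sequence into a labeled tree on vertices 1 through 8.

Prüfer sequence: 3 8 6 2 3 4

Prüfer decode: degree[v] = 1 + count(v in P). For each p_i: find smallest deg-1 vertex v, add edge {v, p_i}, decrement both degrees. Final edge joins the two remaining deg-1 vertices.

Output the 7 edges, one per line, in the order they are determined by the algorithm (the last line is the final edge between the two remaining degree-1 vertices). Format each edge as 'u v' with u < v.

Initial degrees: {1:1, 2:2, 3:3, 4:2, 5:1, 6:2, 7:1, 8:2}
Step 1: smallest deg-1 vertex = 1, p_1 = 3. Add edge {1,3}. Now deg[1]=0, deg[3]=2.
Step 2: smallest deg-1 vertex = 5, p_2 = 8. Add edge {5,8}. Now deg[5]=0, deg[8]=1.
Step 3: smallest deg-1 vertex = 7, p_3 = 6. Add edge {6,7}. Now deg[7]=0, deg[6]=1.
Step 4: smallest deg-1 vertex = 6, p_4 = 2. Add edge {2,6}. Now deg[6]=0, deg[2]=1.
Step 5: smallest deg-1 vertex = 2, p_5 = 3. Add edge {2,3}. Now deg[2]=0, deg[3]=1.
Step 6: smallest deg-1 vertex = 3, p_6 = 4. Add edge {3,4}. Now deg[3]=0, deg[4]=1.
Final: two remaining deg-1 vertices are 4, 8. Add edge {4,8}.

Answer: 1 3
5 8
6 7
2 6
2 3
3 4
4 8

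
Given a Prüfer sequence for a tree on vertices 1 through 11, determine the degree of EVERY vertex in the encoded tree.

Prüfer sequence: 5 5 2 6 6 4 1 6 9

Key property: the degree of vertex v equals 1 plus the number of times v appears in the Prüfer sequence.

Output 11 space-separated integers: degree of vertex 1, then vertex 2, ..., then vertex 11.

p_1 = 5: count[5] becomes 1
p_2 = 5: count[5] becomes 2
p_3 = 2: count[2] becomes 1
p_4 = 6: count[6] becomes 1
p_5 = 6: count[6] becomes 2
p_6 = 4: count[4] becomes 1
p_7 = 1: count[1] becomes 1
p_8 = 6: count[6] becomes 3
p_9 = 9: count[9] becomes 1
Degrees (1 + count): deg[1]=1+1=2, deg[2]=1+1=2, deg[3]=1+0=1, deg[4]=1+1=2, deg[5]=1+2=3, deg[6]=1+3=4, deg[7]=1+0=1, deg[8]=1+0=1, deg[9]=1+1=2, deg[10]=1+0=1, deg[11]=1+0=1

Answer: 2 2 1 2 3 4 1 1 2 1 1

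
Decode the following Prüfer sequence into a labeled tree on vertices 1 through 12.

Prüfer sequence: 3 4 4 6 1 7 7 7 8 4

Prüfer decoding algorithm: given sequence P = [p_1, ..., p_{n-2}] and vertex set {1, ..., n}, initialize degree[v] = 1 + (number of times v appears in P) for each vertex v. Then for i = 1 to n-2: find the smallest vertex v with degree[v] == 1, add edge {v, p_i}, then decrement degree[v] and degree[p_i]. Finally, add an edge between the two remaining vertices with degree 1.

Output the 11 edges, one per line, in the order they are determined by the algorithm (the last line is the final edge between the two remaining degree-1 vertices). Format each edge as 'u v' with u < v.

Initial degrees: {1:2, 2:1, 3:2, 4:4, 5:1, 6:2, 7:4, 8:2, 9:1, 10:1, 11:1, 12:1}
Step 1: smallest deg-1 vertex = 2, p_1 = 3. Add edge {2,3}. Now deg[2]=0, deg[3]=1.
Step 2: smallest deg-1 vertex = 3, p_2 = 4. Add edge {3,4}. Now deg[3]=0, deg[4]=3.
Step 3: smallest deg-1 vertex = 5, p_3 = 4. Add edge {4,5}. Now deg[5]=0, deg[4]=2.
Step 4: smallest deg-1 vertex = 9, p_4 = 6. Add edge {6,9}. Now deg[9]=0, deg[6]=1.
Step 5: smallest deg-1 vertex = 6, p_5 = 1. Add edge {1,6}. Now deg[6]=0, deg[1]=1.
Step 6: smallest deg-1 vertex = 1, p_6 = 7. Add edge {1,7}. Now deg[1]=0, deg[7]=3.
Step 7: smallest deg-1 vertex = 10, p_7 = 7. Add edge {7,10}. Now deg[10]=0, deg[7]=2.
Step 8: smallest deg-1 vertex = 11, p_8 = 7. Add edge {7,11}. Now deg[11]=0, deg[7]=1.
Step 9: smallest deg-1 vertex = 7, p_9 = 8. Add edge {7,8}. Now deg[7]=0, deg[8]=1.
Step 10: smallest deg-1 vertex = 8, p_10 = 4. Add edge {4,8}. Now deg[8]=0, deg[4]=1.
Final: two remaining deg-1 vertices are 4, 12. Add edge {4,12}.

Answer: 2 3
3 4
4 5
6 9
1 6
1 7
7 10
7 11
7 8
4 8
4 12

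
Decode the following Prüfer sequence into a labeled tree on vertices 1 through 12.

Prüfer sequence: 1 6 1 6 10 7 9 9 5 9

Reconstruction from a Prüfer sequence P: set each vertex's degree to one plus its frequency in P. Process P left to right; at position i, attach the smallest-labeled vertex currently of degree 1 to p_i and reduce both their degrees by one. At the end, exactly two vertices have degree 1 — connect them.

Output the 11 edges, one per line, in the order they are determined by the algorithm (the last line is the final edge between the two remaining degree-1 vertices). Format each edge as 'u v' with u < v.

Initial degrees: {1:3, 2:1, 3:1, 4:1, 5:2, 6:3, 7:2, 8:1, 9:4, 10:2, 11:1, 12:1}
Step 1: smallest deg-1 vertex = 2, p_1 = 1. Add edge {1,2}. Now deg[2]=0, deg[1]=2.
Step 2: smallest deg-1 vertex = 3, p_2 = 6. Add edge {3,6}. Now deg[3]=0, deg[6]=2.
Step 3: smallest deg-1 vertex = 4, p_3 = 1. Add edge {1,4}. Now deg[4]=0, deg[1]=1.
Step 4: smallest deg-1 vertex = 1, p_4 = 6. Add edge {1,6}. Now deg[1]=0, deg[6]=1.
Step 5: smallest deg-1 vertex = 6, p_5 = 10. Add edge {6,10}. Now deg[6]=0, deg[10]=1.
Step 6: smallest deg-1 vertex = 8, p_6 = 7. Add edge {7,8}. Now deg[8]=0, deg[7]=1.
Step 7: smallest deg-1 vertex = 7, p_7 = 9. Add edge {7,9}. Now deg[7]=0, deg[9]=3.
Step 8: smallest deg-1 vertex = 10, p_8 = 9. Add edge {9,10}. Now deg[10]=0, deg[9]=2.
Step 9: smallest deg-1 vertex = 11, p_9 = 5. Add edge {5,11}. Now deg[11]=0, deg[5]=1.
Step 10: smallest deg-1 vertex = 5, p_10 = 9. Add edge {5,9}. Now deg[5]=0, deg[9]=1.
Final: two remaining deg-1 vertices are 9, 12. Add edge {9,12}.

Answer: 1 2
3 6
1 4
1 6
6 10
7 8
7 9
9 10
5 11
5 9
9 12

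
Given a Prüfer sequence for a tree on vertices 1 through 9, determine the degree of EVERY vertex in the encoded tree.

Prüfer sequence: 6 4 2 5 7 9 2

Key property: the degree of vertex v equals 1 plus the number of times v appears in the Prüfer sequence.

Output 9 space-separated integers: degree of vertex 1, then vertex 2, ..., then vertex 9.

p_1 = 6: count[6] becomes 1
p_2 = 4: count[4] becomes 1
p_3 = 2: count[2] becomes 1
p_4 = 5: count[5] becomes 1
p_5 = 7: count[7] becomes 1
p_6 = 9: count[9] becomes 1
p_7 = 2: count[2] becomes 2
Degrees (1 + count): deg[1]=1+0=1, deg[2]=1+2=3, deg[3]=1+0=1, deg[4]=1+1=2, deg[5]=1+1=2, deg[6]=1+1=2, deg[7]=1+1=2, deg[8]=1+0=1, deg[9]=1+1=2

Answer: 1 3 1 2 2 2 2 1 2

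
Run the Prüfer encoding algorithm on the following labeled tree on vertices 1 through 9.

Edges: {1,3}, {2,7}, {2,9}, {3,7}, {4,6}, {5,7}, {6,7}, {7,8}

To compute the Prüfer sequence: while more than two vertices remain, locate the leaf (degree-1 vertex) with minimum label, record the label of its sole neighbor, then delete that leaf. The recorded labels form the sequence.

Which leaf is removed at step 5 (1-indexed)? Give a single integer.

Step 1: current leaves = {1,4,5,8,9}. Remove leaf 1 (neighbor: 3).
Step 2: current leaves = {3,4,5,8,9}. Remove leaf 3 (neighbor: 7).
Step 3: current leaves = {4,5,8,9}. Remove leaf 4 (neighbor: 6).
Step 4: current leaves = {5,6,8,9}. Remove leaf 5 (neighbor: 7).
Step 5: current leaves = {6,8,9}. Remove leaf 6 (neighbor: 7).

Answer: 6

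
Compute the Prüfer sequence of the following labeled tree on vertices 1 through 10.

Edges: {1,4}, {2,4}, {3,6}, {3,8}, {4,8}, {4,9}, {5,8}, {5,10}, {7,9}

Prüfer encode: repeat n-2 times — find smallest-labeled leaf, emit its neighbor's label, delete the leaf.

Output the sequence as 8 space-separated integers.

Step 1: leaves = {1,2,6,7,10}. Remove smallest leaf 1, emit neighbor 4.
Step 2: leaves = {2,6,7,10}. Remove smallest leaf 2, emit neighbor 4.
Step 3: leaves = {6,7,10}. Remove smallest leaf 6, emit neighbor 3.
Step 4: leaves = {3,7,10}. Remove smallest leaf 3, emit neighbor 8.
Step 5: leaves = {7,10}. Remove smallest leaf 7, emit neighbor 9.
Step 6: leaves = {9,10}. Remove smallest leaf 9, emit neighbor 4.
Step 7: leaves = {4,10}. Remove smallest leaf 4, emit neighbor 8.
Step 8: leaves = {8,10}. Remove smallest leaf 8, emit neighbor 5.
Done: 2 vertices remain (5, 10). Sequence = [4 4 3 8 9 4 8 5]

Answer: 4 4 3 8 9 4 8 5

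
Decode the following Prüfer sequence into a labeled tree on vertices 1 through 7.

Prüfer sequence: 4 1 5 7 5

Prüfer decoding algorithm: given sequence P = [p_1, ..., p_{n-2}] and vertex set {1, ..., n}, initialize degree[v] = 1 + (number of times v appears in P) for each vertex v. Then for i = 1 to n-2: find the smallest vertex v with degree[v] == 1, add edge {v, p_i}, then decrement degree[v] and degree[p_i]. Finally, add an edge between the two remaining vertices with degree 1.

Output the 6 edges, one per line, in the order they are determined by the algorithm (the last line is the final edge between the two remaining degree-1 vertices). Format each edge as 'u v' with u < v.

Answer: 2 4
1 3
1 5
4 7
5 6
5 7

Derivation:
Initial degrees: {1:2, 2:1, 3:1, 4:2, 5:3, 6:1, 7:2}
Step 1: smallest deg-1 vertex = 2, p_1 = 4. Add edge {2,4}. Now deg[2]=0, deg[4]=1.
Step 2: smallest deg-1 vertex = 3, p_2 = 1. Add edge {1,3}. Now deg[3]=0, deg[1]=1.
Step 3: smallest deg-1 vertex = 1, p_3 = 5. Add edge {1,5}. Now deg[1]=0, deg[5]=2.
Step 4: smallest deg-1 vertex = 4, p_4 = 7. Add edge {4,7}. Now deg[4]=0, deg[7]=1.
Step 5: smallest deg-1 vertex = 6, p_5 = 5. Add edge {5,6}. Now deg[6]=0, deg[5]=1.
Final: two remaining deg-1 vertices are 5, 7. Add edge {5,7}.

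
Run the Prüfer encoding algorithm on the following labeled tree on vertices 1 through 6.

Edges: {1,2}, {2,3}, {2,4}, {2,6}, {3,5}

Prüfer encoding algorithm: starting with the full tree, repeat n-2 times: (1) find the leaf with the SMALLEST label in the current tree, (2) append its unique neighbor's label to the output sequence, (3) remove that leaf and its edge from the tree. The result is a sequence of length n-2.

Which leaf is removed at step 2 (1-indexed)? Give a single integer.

Answer: 4

Derivation:
Step 1: current leaves = {1,4,5,6}. Remove leaf 1 (neighbor: 2).
Step 2: current leaves = {4,5,6}. Remove leaf 4 (neighbor: 2).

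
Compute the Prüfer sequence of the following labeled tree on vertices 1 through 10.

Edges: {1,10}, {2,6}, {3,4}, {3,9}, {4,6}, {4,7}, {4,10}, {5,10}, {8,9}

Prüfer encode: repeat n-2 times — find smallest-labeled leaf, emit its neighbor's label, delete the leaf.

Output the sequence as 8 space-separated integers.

Step 1: leaves = {1,2,5,7,8}. Remove smallest leaf 1, emit neighbor 10.
Step 2: leaves = {2,5,7,8}. Remove smallest leaf 2, emit neighbor 6.
Step 3: leaves = {5,6,7,8}. Remove smallest leaf 5, emit neighbor 10.
Step 4: leaves = {6,7,8,10}. Remove smallest leaf 6, emit neighbor 4.
Step 5: leaves = {7,8,10}. Remove smallest leaf 7, emit neighbor 4.
Step 6: leaves = {8,10}. Remove smallest leaf 8, emit neighbor 9.
Step 7: leaves = {9,10}. Remove smallest leaf 9, emit neighbor 3.
Step 8: leaves = {3,10}. Remove smallest leaf 3, emit neighbor 4.
Done: 2 vertices remain (4, 10). Sequence = [10 6 10 4 4 9 3 4]

Answer: 10 6 10 4 4 9 3 4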